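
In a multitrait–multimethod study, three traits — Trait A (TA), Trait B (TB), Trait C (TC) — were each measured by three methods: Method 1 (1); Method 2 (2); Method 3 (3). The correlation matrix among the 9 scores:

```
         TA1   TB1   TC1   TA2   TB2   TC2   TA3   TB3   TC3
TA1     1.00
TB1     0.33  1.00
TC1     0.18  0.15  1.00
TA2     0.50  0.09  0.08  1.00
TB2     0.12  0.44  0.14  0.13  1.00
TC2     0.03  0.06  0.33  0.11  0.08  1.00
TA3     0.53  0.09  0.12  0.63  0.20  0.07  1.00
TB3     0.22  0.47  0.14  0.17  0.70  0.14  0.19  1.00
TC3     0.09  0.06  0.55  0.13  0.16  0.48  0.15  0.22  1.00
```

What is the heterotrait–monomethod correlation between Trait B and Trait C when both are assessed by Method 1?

0.15

Different traits, same method: r(TB1, TC1) = 0.15.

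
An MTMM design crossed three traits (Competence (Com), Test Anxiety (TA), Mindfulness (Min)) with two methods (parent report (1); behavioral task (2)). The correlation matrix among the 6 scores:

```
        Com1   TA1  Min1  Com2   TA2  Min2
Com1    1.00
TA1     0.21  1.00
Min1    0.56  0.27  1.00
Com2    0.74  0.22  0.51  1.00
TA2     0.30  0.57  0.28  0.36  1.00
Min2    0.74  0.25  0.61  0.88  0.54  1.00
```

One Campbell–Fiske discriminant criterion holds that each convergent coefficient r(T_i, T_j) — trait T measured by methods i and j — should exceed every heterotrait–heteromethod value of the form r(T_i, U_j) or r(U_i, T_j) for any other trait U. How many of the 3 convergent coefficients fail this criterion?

Each convergent coefficient versus the relevant comparison correlations:
Com (methods 1·2): 0.74 vs {0.30, 0.22, 0.74, 0.51} → fail.
TA (methods 1·2): 0.57 vs {0.22, 0.30, 0.25, 0.28} → pass.
Min (methods 1·2): 0.61 vs {0.51, 0.74, 0.28, 0.25} → fail.
2 of 3 fail.

2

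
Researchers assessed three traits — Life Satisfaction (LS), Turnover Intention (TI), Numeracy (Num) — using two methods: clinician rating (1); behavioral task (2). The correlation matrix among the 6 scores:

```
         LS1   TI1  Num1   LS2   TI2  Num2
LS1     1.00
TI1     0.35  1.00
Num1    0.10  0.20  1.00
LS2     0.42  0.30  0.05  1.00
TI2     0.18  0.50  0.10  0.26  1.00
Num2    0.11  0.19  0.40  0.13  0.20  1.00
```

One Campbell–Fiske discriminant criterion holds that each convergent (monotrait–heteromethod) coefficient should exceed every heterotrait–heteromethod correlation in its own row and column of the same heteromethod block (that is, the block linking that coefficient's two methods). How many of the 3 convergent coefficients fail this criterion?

Each convergent coefficient versus the relevant comparison correlations:
LS (methods 1·2): 0.42 vs {0.18, 0.30, 0.11, 0.05} → pass.
TI (methods 1·2): 0.50 vs {0.30, 0.18, 0.19, 0.10} → pass.
Num (methods 1·2): 0.40 vs {0.05, 0.11, 0.10, 0.19} → pass.
0 of 3 fail.

0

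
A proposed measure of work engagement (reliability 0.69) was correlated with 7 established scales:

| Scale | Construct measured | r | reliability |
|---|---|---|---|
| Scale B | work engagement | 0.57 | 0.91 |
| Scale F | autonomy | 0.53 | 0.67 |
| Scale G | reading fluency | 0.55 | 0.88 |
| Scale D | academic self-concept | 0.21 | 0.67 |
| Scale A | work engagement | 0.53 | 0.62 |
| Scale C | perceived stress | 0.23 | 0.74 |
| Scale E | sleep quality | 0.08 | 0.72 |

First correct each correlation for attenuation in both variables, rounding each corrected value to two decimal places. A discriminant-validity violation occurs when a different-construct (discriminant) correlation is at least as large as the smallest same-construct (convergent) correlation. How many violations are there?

1

Disattenuated r (r / √(r_scale · r_new)):
  Scale B (conv): 0.57 / √(0.91·0.69) = 0.72
  Scale F (disc): 0.53 / √(0.67·0.69) = 0.78
  Scale G (disc): 0.55 / √(0.88·0.69) = 0.71
  Scale D (disc): 0.21 / √(0.67·0.69) = 0.31
  Scale A (conv): 0.53 / √(0.62·0.69) = 0.81
  Scale C (disc): 0.23 / √(0.74·0.69) = 0.32
  Scale E (disc): 0.08 / √(0.72·0.69) = 0.11
Smallest convergent = 0.72. Discriminant values: 0.78, 0.71, 0.31, 0.32, 0.11; count ≥ 0.72 → 1.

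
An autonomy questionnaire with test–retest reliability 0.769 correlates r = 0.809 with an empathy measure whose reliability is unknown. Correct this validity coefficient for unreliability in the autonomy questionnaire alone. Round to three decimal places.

Single correction: r_c = r_obs / √r_xx = 0.809 / √0.769 = 0.809 / 0.8769 ≈ 0.923.

0.923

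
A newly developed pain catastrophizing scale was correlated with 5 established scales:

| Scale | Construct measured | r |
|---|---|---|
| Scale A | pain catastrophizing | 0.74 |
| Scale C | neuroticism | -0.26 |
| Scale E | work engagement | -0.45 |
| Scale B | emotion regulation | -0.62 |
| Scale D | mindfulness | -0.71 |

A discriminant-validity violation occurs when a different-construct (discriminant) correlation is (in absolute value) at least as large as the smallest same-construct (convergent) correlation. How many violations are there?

0

Convergent (same construct = pain catastrophizing): Scale A.
Smallest convergent = 0.74. Discriminant |r|: 0.26, 0.45, 0.62, 0.71; count ≥ 0.74 → 0.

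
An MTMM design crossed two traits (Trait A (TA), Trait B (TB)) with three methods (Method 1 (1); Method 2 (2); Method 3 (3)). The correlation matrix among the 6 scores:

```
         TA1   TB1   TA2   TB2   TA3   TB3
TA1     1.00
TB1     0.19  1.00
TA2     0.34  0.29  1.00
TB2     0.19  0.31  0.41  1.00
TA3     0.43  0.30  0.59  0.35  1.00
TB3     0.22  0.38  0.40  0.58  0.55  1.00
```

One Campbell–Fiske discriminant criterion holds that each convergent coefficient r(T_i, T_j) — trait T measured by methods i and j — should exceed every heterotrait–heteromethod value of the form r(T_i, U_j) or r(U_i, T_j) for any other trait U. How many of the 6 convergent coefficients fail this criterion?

0

Checking each validity diagonal entry against its comparison values:
TA (methods 1·2): 0.34 vs {0.19, 0.29} → pass.
TA (methods 1·3): 0.43 vs {0.22, 0.30} → pass.
TA (methods 2·3): 0.59 vs {0.40, 0.35} → pass.
TB (methods 1·2): 0.31 vs {0.29, 0.19} → pass.
TB (methods 1·3): 0.38 vs {0.30, 0.22} → pass.
TB (methods 2·3): 0.58 vs {0.35, 0.40} → pass.
0 of 6 fail.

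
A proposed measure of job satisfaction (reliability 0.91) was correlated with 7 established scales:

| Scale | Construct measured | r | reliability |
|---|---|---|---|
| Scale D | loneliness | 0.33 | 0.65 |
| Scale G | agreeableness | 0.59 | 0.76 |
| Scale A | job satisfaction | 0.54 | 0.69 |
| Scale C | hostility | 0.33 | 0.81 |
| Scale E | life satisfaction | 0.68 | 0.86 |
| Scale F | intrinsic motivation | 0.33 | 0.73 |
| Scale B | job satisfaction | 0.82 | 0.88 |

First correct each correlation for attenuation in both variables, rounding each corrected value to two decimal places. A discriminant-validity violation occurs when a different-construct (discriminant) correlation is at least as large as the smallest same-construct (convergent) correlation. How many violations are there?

Disattenuated r (r / √(r_scale · r_new)):
  Scale D (disc): 0.33 / √(0.65·0.91) = 0.43
  Scale G (disc): 0.59 / √(0.76·0.91) = 0.71
  Scale A (conv): 0.54 / √(0.69·0.91) = 0.68
  Scale C (disc): 0.33 / √(0.81·0.91) = 0.38
  Scale E (disc): 0.68 / √(0.86·0.91) = 0.77
  Scale F (disc): 0.33 / √(0.73·0.91) = 0.40
  Scale B (conv): 0.82 / √(0.88·0.91) = 0.92
Smallest convergent = 0.68. Discriminant values: 0.43, 0.71, 0.38, 0.77, 0.40; count ≥ 0.68 → 2.

2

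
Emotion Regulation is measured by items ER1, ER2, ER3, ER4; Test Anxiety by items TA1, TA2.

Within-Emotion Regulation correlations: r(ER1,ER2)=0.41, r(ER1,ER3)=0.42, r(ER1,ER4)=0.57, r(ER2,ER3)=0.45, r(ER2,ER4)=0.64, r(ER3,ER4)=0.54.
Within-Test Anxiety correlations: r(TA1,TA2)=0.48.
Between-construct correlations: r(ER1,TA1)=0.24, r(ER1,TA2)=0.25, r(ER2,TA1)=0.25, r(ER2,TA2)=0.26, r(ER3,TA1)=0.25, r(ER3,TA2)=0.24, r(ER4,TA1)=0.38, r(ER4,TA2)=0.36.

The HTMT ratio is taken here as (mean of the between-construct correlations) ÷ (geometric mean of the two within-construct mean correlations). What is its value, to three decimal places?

Between-construct mean = 2.23/8 = 0.2788.
Mean within-ER = 3.03/6 = 0.5050; mean within-TA = 0.48/1 = 0.4800.
Geometric mean = √(0.5050 × 0.4800) = 0.4923.
HTMT = 0.2788 / 0.4923 = 0.566.

0.566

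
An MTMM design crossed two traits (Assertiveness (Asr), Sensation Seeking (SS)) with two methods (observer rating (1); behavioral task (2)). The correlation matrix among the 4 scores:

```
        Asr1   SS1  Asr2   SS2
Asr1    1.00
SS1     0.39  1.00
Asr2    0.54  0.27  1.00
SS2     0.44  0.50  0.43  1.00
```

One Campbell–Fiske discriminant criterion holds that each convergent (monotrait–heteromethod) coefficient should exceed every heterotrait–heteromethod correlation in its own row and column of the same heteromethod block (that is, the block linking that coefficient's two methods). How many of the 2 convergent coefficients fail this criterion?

Convergent coefficients and their comparison sets:
Asr (methods 1·2): 0.54 vs {0.44, 0.27} → pass.
SS (methods 1·2): 0.50 vs {0.27, 0.44} → pass.
0 of 2 fail.

0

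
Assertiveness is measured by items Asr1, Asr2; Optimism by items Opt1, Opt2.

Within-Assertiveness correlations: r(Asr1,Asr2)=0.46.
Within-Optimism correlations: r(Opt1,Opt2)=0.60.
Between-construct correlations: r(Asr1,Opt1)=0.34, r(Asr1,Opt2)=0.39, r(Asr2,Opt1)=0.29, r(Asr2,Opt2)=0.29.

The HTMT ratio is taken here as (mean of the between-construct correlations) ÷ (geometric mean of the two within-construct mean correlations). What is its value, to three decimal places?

Mean heterotrait r = 1.31/4 = 0.3275.
Mean within-Asr = 0.46/1 = 0.4600; mean within-Opt = 0.60/1 = 0.6000.
Geometric mean = √(0.4600 × 0.6000) = 0.5254.
HTMT = 0.3275 / 0.5254 = 0.623.

0.623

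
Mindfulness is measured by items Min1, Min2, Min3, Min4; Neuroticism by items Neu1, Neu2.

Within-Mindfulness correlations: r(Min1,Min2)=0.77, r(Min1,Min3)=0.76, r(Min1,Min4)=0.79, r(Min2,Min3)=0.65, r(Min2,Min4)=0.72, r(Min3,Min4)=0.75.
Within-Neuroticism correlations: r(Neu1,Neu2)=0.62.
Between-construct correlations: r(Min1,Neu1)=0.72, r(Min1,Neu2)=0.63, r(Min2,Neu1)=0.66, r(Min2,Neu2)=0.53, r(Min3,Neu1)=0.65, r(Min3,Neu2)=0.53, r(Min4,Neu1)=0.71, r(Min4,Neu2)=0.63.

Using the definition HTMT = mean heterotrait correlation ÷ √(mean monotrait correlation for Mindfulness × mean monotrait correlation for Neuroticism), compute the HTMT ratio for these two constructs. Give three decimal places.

0.934

Mean between = 5.06/8 = 0.6325.
Mean within-Min = 4.44/6 = 0.7400; mean within-Neu = 0.62/1 = 0.6200.
Geometric mean = √(0.7400 × 0.6200) = 0.6773.
HTMT = 0.6325 / 0.6773 = 0.934.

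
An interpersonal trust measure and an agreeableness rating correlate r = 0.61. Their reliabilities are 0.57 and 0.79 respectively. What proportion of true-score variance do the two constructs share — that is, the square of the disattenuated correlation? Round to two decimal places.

0.83

Disattenuated r = 0.61 / √(0.57 × 0.79) = 0.61 / 0.6710 = 0.9091.
Shared true-score variance = 0.9091² = 0.8265 ≈ 0.83.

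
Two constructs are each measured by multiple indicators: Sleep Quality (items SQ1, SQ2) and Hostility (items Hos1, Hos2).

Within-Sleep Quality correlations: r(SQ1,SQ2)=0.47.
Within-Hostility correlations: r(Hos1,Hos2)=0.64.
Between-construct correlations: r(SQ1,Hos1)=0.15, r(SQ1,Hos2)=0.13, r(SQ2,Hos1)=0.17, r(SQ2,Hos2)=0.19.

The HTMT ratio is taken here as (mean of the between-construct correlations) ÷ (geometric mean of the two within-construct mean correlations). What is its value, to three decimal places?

0.292

Between-construct mean = 0.64/4 = 0.1600.
Mean within-SQ = 0.47/1 = 0.4700; mean within-Hos = 0.64/1 = 0.6400.
Geometric mean = √(0.4700 × 0.6400) = 0.5485.
HTMT = 0.1600 / 0.5485 = 0.292.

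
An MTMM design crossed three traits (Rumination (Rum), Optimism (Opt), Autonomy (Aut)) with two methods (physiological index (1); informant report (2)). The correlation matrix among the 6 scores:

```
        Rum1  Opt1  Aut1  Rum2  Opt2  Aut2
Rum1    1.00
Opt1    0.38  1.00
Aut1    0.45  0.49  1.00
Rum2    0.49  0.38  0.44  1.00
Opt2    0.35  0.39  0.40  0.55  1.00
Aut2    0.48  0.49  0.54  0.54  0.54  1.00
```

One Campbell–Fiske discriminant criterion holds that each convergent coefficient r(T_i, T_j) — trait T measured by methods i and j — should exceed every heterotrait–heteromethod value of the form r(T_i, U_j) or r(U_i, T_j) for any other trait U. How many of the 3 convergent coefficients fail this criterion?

1

Checking each validity diagonal entry against its comparison values:
Rum (methods 1·2): 0.49 vs {0.35, 0.38, 0.48, 0.44} → pass.
Opt (methods 1·2): 0.39 vs {0.38, 0.35, 0.49, 0.40} → fail.
Aut (methods 1·2): 0.54 vs {0.44, 0.48, 0.40, 0.49} → pass.
1 of 3 fail.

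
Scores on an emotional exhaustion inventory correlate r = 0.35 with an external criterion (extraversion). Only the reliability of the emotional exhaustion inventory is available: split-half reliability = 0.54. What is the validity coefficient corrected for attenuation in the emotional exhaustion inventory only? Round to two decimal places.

0.48

Single correction: r_c = r_obs / √r_xx = 0.35 / √0.54 = 0.35 / 0.7348 ≈ 0.48.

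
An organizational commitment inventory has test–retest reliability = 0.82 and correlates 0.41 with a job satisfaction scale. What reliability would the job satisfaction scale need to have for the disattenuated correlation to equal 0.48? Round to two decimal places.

r_true = r_obs / √(r_xx · r_yy) ⇒ 0.48 = 0.41 / √(0.82 · r_yy).
√(0.82 · r_yy) = 0.41 / 0.48 = 0.8542; 0.82 · r_yy = 0.7297; r_yy = 0.7297 / 0.82 ≈ 0.89.

0.89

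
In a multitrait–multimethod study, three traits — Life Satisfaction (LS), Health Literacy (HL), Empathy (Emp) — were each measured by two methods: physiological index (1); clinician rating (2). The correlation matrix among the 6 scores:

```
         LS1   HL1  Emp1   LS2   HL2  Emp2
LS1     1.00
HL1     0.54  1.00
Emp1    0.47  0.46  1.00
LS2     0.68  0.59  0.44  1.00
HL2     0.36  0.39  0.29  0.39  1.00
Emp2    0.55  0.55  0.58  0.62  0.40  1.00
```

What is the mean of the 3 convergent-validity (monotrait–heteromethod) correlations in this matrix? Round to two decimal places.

0.55

Convergent values: 0.68, 0.39, 0.58; mean = 1.65/3 = 0.55.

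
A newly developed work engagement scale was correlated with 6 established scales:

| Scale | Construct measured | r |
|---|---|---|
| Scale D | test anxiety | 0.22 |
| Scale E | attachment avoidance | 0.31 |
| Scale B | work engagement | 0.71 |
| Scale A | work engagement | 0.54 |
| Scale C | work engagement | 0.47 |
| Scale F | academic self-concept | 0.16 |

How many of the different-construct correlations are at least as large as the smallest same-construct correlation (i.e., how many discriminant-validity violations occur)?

Convergent (same construct = work engagement): Scale B, Scale A, Scale C.
Smallest convergent = 0.47. Discriminant values: 0.22, 0.31, 0.16; count ≥ 0.47 → 0.

0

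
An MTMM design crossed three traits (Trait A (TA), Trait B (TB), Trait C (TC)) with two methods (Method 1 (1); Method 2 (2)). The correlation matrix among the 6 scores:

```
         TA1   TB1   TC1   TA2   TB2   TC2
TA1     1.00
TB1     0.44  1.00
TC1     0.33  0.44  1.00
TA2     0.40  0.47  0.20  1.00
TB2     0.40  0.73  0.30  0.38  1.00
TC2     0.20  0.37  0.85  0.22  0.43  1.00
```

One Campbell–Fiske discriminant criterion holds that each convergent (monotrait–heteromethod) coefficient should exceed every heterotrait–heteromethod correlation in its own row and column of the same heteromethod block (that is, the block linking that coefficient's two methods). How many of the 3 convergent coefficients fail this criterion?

1

Checking each validity diagonal entry against its comparison values:
TA (methods 1·2): 0.40 vs {0.40, 0.47, 0.20, 0.20} → fail.
TB (methods 1·2): 0.73 vs {0.47, 0.40, 0.37, 0.30} → pass.
TC (methods 1·2): 0.85 vs {0.20, 0.20, 0.30, 0.37} → pass.
1 of 3 fail.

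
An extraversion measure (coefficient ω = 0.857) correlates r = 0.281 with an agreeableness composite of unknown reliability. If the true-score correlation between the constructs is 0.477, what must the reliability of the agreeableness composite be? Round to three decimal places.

r_true = r_obs / √(r_xx · r_yy) ⇒ 0.477 = 0.281 / √(0.857 · r_yy).
√(0.857 · r_yy) = 0.281 / 0.477 = 0.5891; 0.857 · r_yy = 0.3470; r_yy = 0.3470 / 0.857 ≈ 0.405.

0.405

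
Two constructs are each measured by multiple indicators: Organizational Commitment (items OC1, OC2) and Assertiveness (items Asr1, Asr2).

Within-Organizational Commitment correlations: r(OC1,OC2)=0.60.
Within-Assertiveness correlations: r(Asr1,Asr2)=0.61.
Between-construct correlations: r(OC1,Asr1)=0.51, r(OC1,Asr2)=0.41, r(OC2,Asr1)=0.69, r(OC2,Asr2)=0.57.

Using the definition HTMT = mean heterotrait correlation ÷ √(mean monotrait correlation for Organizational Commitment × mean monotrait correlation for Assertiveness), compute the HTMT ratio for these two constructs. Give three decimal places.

0.901

Between-construct mean = 2.18/4 = 0.5450.
Mean within-OC = 0.60/1 = 0.6000; mean within-Asr = 0.61/1 = 0.6100.
Geometric mean = √(0.6000 × 0.6100) = 0.6050.
HTMT = 0.5450 / 0.6050 = 0.901.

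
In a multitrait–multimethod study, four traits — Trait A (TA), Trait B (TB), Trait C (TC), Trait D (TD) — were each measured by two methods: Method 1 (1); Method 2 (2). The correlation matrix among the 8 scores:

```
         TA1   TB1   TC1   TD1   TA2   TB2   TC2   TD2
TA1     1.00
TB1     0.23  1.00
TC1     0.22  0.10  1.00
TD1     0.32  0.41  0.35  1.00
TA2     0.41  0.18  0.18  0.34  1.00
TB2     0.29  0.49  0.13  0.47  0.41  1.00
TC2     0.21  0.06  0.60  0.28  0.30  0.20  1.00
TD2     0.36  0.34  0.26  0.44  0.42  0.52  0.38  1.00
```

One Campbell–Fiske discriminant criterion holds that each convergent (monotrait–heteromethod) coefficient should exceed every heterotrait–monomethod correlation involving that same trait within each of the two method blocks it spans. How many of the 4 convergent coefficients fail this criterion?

3

Convergent coefficients and their comparison sets:
TA (methods 1·2): 0.41 vs {0.23, 0.41, 0.22, 0.30, 0.32, 0.42} → fail.
TB (methods 1·2): 0.49 vs {0.23, 0.41, 0.10, 0.20, 0.41, 0.52} → fail.
TC (methods 1·2): 0.60 vs {0.22, 0.30, 0.10, 0.20, 0.35, 0.38} → pass.
TD (methods 1·2): 0.44 vs {0.32, 0.42, 0.41, 0.52, 0.35, 0.38} → fail.
3 of 4 fail.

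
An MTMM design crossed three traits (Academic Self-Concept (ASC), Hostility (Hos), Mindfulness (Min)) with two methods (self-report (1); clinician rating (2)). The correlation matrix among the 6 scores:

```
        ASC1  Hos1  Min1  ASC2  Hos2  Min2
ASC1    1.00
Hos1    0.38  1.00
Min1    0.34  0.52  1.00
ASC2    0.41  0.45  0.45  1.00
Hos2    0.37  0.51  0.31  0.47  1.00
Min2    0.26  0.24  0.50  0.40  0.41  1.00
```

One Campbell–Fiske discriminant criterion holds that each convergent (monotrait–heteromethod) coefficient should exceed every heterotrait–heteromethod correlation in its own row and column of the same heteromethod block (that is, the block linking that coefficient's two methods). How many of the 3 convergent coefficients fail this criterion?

1

Checking each validity diagonal entry against its comparison values:
ASC (methods 1·2): 0.41 vs {0.37, 0.45, 0.26, 0.45} → fail.
Hos (methods 1·2): 0.51 vs {0.45, 0.37, 0.24, 0.31} → pass.
Min (methods 1·2): 0.50 vs {0.45, 0.26, 0.31, 0.24} → pass.
1 of 3 fail.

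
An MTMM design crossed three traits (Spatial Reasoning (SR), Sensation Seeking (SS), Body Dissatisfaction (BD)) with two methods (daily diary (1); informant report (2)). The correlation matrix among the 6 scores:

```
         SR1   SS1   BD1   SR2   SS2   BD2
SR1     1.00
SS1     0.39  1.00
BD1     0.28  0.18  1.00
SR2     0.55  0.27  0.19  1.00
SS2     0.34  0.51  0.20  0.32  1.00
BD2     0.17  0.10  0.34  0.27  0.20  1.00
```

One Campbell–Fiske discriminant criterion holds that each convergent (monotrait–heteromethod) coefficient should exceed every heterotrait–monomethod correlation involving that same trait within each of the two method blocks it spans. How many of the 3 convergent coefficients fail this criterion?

0

Checking each validity diagonal entry against its comparison values:
SR (methods 1·2): 0.55 vs {0.39, 0.32, 0.28, 0.27} → pass.
SS (methods 1·2): 0.51 vs {0.39, 0.32, 0.18, 0.20} → pass.
BD (methods 1·2): 0.34 vs {0.28, 0.27, 0.18, 0.20} → pass.
0 of 3 fail.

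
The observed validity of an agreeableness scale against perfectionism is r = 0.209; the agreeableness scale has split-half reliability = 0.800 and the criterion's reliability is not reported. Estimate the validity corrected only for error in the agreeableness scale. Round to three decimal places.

0.234

Single correction: r_c = r_obs / √r_xx = 0.209 / √0.800 = 0.209 / 0.8944 ≈ 0.234.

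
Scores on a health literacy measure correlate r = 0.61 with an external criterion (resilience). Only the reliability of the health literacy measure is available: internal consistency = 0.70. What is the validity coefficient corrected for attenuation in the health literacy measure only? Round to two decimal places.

Single correction: r_c = r_obs / √r_xx = 0.61 / √0.70 = 0.61 / 0.8367 ≈ 0.73.

0.73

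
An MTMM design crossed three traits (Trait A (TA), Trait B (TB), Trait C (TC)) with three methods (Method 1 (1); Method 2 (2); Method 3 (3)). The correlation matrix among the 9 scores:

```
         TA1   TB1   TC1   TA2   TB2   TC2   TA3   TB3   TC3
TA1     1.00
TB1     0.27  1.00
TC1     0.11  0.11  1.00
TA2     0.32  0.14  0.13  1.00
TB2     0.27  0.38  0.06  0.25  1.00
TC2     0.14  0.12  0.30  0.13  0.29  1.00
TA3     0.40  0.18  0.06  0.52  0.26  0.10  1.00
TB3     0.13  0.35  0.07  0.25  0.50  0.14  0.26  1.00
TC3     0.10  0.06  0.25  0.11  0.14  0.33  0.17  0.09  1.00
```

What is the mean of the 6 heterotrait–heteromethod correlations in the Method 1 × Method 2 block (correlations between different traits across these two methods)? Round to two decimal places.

HTHM values (method 1 × method 2): 0.27, 0.14, 0.14, 0.12, 0.13, 0.06; mean = 0.86/6 = 0.14.

0.14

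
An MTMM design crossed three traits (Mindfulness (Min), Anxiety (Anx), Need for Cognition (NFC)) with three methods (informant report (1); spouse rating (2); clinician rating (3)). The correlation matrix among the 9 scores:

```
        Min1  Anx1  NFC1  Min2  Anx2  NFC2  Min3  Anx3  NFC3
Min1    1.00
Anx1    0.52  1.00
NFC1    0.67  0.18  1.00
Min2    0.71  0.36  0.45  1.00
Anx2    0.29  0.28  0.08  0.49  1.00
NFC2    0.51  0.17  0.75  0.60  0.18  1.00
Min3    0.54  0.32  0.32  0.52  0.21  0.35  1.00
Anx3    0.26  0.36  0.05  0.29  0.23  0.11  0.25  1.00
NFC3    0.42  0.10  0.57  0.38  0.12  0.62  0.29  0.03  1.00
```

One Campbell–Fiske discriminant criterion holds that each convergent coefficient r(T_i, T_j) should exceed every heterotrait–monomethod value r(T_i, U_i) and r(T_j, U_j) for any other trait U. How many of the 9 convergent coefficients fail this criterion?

6

Convergent coefficients and their comparison sets:
Min (methods 1·2): 0.71 vs {0.52, 0.49, 0.67, 0.60} → pass.
Min (methods 1·3): 0.54 vs {0.52, 0.25, 0.67, 0.29} → fail.
Min (methods 2·3): 0.52 vs {0.49, 0.25, 0.60, 0.29} → fail.
Anx (methods 1·2): 0.28 vs {0.52, 0.49, 0.18, 0.18} → fail.
Anx (methods 1·3): 0.36 vs {0.52, 0.25, 0.18, 0.03} → fail.
Anx (methods 2·3): 0.23 vs {0.49, 0.25, 0.18, 0.03} → fail.
NFC (methods 1·2): 0.75 vs {0.67, 0.60, 0.18, 0.18} → pass.
NFC (methods 1·3): 0.57 vs {0.67, 0.29, 0.18, 0.03} → fail.
NFC (methods 2·3): 0.62 vs {0.60, 0.29, 0.18, 0.03} → pass.
6 of 9 fail.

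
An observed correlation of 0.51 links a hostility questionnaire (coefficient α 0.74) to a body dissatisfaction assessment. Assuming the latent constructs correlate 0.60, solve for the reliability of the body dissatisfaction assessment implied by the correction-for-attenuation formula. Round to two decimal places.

0.98

r_true = r_obs / √(r_xx · r_yy) ⇒ 0.60 = 0.51 / √(0.74 · r_yy).
√(0.74 · r_yy) = 0.51 / 0.60 = 0.8500; 0.74 · r_yy = 0.7225; r_yy = 0.7225 / 0.74 ≈ 0.98.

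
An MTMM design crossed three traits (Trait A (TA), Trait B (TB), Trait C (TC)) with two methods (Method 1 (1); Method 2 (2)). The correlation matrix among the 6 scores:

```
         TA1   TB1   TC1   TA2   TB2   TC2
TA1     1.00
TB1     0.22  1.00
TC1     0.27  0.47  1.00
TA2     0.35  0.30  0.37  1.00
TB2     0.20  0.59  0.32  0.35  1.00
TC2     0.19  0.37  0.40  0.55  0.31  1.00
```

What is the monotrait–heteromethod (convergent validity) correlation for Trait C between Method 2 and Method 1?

Same trait (TC), different methods: r(TC2, TC1) = 0.40.

0.40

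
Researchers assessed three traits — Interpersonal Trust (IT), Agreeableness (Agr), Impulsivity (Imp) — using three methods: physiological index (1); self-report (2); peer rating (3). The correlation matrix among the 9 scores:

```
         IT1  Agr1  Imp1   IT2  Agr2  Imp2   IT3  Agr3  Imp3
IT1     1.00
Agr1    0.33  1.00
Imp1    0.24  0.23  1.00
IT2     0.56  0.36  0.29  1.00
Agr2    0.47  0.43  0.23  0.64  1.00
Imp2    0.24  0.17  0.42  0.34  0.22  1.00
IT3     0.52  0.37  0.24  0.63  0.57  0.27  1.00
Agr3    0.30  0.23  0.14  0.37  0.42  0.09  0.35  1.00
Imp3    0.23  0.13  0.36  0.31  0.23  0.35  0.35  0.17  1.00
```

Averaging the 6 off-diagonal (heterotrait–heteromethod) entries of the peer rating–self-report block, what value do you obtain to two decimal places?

HTHM values (method 3 × method 2): 0.57, 0.27, 0.37, 0.09, 0.31, 0.23; mean = 1.84/6 = 0.31.

0.31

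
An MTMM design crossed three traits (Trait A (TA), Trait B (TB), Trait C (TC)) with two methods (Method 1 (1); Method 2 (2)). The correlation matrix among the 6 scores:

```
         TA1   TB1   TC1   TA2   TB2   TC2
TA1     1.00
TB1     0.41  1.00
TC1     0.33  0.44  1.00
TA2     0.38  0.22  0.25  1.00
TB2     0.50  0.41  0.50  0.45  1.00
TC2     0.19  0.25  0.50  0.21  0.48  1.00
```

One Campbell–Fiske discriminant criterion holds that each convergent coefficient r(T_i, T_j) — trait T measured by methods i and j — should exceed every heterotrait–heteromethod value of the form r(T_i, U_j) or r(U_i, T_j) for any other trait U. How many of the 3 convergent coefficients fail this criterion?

3

Checking each validity diagonal entry against its comparison values:
TA (methods 1·2): 0.38 vs {0.50, 0.22, 0.19, 0.25} → fail.
TB (methods 1·2): 0.41 vs {0.22, 0.50, 0.25, 0.50} → fail.
TC (methods 1·2): 0.50 vs {0.25, 0.19, 0.50, 0.25} → fail.
3 of 3 fail.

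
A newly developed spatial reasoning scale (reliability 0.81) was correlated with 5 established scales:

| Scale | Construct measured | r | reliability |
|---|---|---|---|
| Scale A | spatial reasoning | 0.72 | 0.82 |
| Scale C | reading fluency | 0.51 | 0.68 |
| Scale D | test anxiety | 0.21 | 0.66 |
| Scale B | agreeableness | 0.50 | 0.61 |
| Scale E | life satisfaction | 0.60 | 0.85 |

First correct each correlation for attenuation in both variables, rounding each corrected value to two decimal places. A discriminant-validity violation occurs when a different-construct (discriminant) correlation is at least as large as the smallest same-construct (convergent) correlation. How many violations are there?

0

Disattenuated r (r / √(r_scale · r_new)):
  Scale A (conv): 0.72 / √(0.82·0.81) = 0.88
  Scale C (disc): 0.51 / √(0.68·0.81) = 0.69
  Scale D (disc): 0.21 / √(0.66·0.81) = 0.29
  Scale B (disc): 0.50 / √(0.61·0.81) = 0.71
  Scale E (disc): 0.60 / √(0.85·0.81) = 0.72
Smallest convergent = 0.88. Discriminant values: 0.69, 0.29, 0.71, 0.72; count ≥ 0.88 → 0.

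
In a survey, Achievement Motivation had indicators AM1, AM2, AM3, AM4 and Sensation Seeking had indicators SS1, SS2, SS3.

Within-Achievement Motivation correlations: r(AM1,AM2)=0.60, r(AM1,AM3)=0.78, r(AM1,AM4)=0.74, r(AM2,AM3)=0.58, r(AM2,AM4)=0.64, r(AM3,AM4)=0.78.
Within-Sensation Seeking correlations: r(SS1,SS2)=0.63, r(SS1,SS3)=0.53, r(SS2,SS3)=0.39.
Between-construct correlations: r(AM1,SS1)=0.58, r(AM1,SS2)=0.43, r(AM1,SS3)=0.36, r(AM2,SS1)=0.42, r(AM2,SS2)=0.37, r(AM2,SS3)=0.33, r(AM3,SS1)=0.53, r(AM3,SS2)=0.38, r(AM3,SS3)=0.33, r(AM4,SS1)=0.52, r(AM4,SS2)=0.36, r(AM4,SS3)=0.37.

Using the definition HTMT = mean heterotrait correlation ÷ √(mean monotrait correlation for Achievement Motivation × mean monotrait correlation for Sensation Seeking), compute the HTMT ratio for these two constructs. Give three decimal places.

0.697

Mean between = 4.98/12 = 0.4150.
Mean within-AM = 4.12/6 = 0.6867; mean within-SS = 1.55/3 = 0.5167.
Geometric mean = √(0.6867 × 0.5167) = 0.5957.
HTMT = 0.4150 / 0.5957 = 0.697.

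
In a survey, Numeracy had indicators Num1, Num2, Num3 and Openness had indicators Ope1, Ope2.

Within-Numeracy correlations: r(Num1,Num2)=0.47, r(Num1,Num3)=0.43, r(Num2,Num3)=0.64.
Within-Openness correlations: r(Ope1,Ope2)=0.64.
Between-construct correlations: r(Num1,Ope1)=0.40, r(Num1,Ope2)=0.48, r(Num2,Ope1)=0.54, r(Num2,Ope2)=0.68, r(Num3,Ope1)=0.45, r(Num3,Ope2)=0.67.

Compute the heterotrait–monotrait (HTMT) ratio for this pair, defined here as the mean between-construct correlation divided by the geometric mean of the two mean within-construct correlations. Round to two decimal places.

0.94

Mean heterotrait r = 3.22/6 = 0.5367.
Mean within-Num = 1.54/3 = 0.5133; mean within-Ope = 0.64/1 = 0.6400.
Geometric mean = √(0.5133 × 0.6400) = 0.5732.
HTMT = 0.5367 / 0.5732 = 0.94.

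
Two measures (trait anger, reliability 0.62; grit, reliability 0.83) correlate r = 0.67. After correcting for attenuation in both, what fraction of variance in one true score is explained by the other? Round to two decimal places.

Disattenuated r = 0.67 / √(0.62 × 0.83) = 0.67 / 0.7174 = 0.9339.
Shared true-score variance = 0.9339² = 0.8722 ≈ 0.87.

0.87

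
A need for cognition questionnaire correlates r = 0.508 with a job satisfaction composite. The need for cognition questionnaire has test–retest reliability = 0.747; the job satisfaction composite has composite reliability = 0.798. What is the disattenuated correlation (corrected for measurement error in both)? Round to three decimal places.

0.658

r_true = r_obs / √(r_xx · r_yy) = 0.508 / √(0.747 × 0.798) = 0.508 / √0.596106 = 0.508 / 0.7721 ≈ 0.658.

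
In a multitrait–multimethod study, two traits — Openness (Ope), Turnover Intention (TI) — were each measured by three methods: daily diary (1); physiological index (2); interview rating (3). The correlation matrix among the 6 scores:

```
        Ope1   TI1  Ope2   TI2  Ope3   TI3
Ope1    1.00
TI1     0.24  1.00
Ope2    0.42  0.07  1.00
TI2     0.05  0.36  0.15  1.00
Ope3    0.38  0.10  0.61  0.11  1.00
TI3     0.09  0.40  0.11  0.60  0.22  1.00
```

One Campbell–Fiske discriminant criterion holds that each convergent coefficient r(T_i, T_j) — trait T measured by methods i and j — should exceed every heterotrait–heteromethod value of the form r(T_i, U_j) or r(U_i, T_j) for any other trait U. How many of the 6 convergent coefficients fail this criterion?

Each convergent coefficient versus the relevant comparison correlations:
Ope (methods 1·2): 0.42 vs {0.05, 0.07} → pass.
Ope (methods 1·3): 0.38 vs {0.09, 0.10} → pass.
Ope (methods 2·3): 0.61 vs {0.11, 0.11} → pass.
TI (methods 1·2): 0.36 vs {0.07, 0.05} → pass.
TI (methods 1·3): 0.40 vs {0.10, 0.09} → pass.
TI (methods 2·3): 0.60 vs {0.11, 0.11} → pass.
0 of 6 fail.

0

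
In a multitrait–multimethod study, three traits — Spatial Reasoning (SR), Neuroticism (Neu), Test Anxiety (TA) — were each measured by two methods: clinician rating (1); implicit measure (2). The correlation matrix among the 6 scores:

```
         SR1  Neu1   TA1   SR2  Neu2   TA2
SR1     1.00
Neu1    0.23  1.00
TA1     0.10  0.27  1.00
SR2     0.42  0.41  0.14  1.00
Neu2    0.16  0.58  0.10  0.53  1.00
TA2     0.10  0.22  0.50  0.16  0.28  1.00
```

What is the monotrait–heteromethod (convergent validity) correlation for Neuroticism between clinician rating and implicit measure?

0.58

Same trait (Neu), different methods: r(Neu1, Neu2) = 0.58.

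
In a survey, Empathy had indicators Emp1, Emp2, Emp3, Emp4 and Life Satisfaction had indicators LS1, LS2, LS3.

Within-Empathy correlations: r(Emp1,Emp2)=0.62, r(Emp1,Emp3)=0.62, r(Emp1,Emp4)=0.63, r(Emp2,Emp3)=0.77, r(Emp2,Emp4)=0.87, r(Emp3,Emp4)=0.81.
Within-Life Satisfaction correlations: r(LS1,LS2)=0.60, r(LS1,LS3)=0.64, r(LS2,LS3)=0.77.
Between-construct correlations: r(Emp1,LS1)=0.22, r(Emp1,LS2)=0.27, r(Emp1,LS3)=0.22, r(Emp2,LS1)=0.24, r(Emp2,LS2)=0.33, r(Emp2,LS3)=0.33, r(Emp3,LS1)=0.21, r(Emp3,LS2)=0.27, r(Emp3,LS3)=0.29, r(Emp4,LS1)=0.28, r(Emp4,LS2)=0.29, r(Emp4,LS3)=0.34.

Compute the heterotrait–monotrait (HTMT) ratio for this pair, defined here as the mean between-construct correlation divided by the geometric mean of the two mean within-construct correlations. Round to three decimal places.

Mean heterotrait r = 3.29/12 = 0.2742.
Mean within-Emp = 4.32/6 = 0.7200; mean within-LS = 2.01/3 = 0.6700.
Geometric mean = √(0.7200 × 0.6700) = 0.6946.
HTMT = 0.2742 / 0.6946 = 0.395.

0.395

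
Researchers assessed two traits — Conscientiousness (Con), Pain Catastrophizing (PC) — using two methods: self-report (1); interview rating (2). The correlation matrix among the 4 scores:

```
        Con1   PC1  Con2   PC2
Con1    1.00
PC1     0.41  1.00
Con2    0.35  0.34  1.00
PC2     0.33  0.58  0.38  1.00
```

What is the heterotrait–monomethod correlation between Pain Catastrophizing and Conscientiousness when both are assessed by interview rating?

0.38

Different traits, same method: r(PC2, Con2) = 0.38.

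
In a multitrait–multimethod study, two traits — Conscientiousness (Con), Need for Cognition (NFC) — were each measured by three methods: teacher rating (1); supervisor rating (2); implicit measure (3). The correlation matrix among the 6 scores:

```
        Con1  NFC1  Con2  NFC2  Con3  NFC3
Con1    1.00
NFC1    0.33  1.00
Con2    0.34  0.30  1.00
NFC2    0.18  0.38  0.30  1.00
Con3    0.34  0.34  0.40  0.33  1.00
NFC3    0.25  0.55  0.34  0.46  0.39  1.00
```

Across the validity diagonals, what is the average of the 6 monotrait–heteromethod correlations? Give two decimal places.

Convergent values: 0.34, 0.34, 0.40, 0.38, 0.55, 0.46; mean = 2.47/6 = 0.41.

0.41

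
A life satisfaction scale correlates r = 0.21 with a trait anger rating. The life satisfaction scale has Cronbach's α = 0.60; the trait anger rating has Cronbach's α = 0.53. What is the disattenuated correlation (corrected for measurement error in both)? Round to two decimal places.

0.37

r_true = r_obs / √(r_xx · r_yy) = 0.21 / √(0.60 × 0.53) = 0.21 / √0.3180 = 0.21 / 0.5639 ≈ 0.37.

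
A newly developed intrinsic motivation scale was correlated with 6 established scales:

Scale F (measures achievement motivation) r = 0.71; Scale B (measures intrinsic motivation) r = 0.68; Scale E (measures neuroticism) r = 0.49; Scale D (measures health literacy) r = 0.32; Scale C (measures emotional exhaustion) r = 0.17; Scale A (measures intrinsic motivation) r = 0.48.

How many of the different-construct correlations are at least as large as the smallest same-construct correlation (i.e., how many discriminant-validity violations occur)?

2

Convergent (same construct = intrinsic motivation): Scale B, Scale A.
Smallest convergent = 0.48. Discriminant values: 0.71, 0.49, 0.32, 0.17; count ≥ 0.48 → 2.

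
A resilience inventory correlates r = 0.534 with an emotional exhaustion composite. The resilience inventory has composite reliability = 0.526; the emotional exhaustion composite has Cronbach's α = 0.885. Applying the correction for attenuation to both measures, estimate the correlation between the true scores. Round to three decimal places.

0.783

r_true = r_obs / √(r_xx · r_yy) = 0.534 / √(0.526 × 0.885) = 0.534 / √0.465510 = 0.534 / 0.6823 ≈ 0.783.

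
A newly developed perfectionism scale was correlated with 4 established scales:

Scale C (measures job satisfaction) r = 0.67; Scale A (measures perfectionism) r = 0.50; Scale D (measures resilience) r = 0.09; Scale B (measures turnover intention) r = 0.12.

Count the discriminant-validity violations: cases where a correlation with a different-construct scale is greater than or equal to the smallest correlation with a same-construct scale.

Convergent (same construct = perfectionism): Scale A.
Smallest convergent = 0.50. Discriminant values: 0.67, 0.09, 0.12; count ≥ 0.50 → 1.

1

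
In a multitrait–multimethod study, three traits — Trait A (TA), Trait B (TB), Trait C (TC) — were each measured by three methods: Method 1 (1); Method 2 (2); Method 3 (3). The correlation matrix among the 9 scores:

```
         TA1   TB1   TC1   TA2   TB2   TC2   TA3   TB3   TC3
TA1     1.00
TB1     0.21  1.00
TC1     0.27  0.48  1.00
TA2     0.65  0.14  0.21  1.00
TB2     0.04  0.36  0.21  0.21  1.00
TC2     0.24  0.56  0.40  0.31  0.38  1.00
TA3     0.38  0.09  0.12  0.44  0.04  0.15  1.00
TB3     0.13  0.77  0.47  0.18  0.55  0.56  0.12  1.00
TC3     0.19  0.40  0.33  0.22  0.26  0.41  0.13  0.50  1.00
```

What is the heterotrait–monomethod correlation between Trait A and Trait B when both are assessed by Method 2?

Different traits, same method: r(TA2, TB2) = 0.21.

0.21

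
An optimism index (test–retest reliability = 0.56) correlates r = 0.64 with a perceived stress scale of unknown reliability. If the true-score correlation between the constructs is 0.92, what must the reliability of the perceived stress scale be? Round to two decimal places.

0.86

r_true = r_obs / √(r_xx · r_yy) ⇒ 0.92 = 0.64 / √(0.56 · r_yy).
√(0.56 · r_yy) = 0.64 / 0.92 = 0.6957; 0.56 · r_yy = 0.4840; r_yy = 0.4840 / 0.56 ≈ 0.86.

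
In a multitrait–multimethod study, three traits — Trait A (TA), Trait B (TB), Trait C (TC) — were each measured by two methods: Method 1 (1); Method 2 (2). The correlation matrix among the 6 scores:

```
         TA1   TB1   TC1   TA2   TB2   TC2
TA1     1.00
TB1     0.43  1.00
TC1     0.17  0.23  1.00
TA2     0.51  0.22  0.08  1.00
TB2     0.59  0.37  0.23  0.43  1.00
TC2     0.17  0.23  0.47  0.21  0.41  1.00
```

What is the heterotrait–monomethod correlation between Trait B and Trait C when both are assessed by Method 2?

Different traits, same method: r(TB2, TC2) = 0.41.

0.41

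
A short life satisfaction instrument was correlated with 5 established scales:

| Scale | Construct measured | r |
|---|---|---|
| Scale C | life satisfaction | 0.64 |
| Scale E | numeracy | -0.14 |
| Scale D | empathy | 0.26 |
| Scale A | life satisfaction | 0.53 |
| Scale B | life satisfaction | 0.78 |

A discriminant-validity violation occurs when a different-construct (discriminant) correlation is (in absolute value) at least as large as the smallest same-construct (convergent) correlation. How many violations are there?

Convergent (same construct = life satisfaction): Scale C, Scale A, Scale B.
Smallest convergent = 0.53. Discriminant |r|: 0.14, 0.26; count ≥ 0.53 → 0.

0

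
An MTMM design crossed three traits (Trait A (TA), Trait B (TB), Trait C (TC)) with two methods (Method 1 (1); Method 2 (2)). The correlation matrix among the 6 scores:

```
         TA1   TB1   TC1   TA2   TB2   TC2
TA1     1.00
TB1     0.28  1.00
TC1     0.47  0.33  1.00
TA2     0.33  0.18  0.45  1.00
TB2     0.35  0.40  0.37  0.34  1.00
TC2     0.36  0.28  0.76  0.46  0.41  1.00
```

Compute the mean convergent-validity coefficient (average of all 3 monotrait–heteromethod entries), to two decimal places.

0.50

Convergent values: 0.33, 0.40, 0.76; mean = 1.49/3 = 0.50.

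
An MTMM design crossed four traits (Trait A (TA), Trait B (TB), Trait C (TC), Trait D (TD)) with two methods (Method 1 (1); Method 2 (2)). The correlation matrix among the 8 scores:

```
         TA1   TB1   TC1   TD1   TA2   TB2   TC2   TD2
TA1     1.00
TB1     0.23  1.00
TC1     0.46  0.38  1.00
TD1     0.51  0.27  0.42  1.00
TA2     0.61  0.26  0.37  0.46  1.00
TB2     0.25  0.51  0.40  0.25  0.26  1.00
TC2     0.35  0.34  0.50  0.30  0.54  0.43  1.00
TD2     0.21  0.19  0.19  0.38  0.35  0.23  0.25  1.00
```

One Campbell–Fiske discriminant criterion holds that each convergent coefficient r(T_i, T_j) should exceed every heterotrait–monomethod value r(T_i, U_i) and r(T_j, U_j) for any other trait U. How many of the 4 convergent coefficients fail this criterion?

Each convergent coefficient versus the relevant comparison correlations:
TA (methods 1·2): 0.61 vs {0.23, 0.26, 0.46, 0.54, 0.51, 0.35} → pass.
TB (methods 1·2): 0.51 vs {0.23, 0.26, 0.38, 0.43, 0.27, 0.23} → pass.
TC (methods 1·2): 0.50 vs {0.46, 0.54, 0.38, 0.43, 0.42, 0.25} → fail.
TD (methods 1·2): 0.38 vs {0.51, 0.35, 0.27, 0.23, 0.42, 0.25} → fail.
2 of 4 fail.

2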